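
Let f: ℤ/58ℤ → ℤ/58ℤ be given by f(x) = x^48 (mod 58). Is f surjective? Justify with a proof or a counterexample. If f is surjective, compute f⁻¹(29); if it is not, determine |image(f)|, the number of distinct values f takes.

16

f(3): Repeated squaring mod 58: 3^1 ≡ 3, 3^2 ≡ 3² = 9, 3^4 ≡ 9² = 81 ≡ 23, 3^8 ≡ 23² = 529 ≡ 7, 3^16 ≡ 7² = 49, 3^32 ≡ 49² = 2401 ≡ 23. Since 48 = 32 + 16, 3^48 ≡ 23·49: 23·49 = 1127 ≡ 25. So 3^48 ≡ 25 (mod 58).
f(7): Repeated squaring mod 58: 7^1 ≡ 7, 7^2 ≡ 7² = 49, 7^4 ≡ 49² = 2401 ≡ 23, 7^8 ≡ 23² = 529 ≡ 7, 7^16 ≡ 7² = 49, 7^32 ≡ 49² = 2401 ≡ 23. Since 48 = 32 + 16, 7^48 ≡ 23·49: 23·49 = 1127 ≡ 25. So 7^48 ≡ 25 (mod 58).
So f(3) = f(7) = 25 while 3 ≠ 7, thus f is not injective.
A non-injective map from the 58-element set ℤ/58ℤ to itself takes at most 57 distinct values, so it cannot be surjective. Hence f is not surjective.
Since f is not surjective, we determine |image(f)|. Computing x^48 mod 58 for each x (by repeated squaring, reducing mod 58 at every step), the values f(0), f(1), …, f(57) are: 0, 1, 52, 25, 36, 23, 24, 25, 16, 45, 36, 49, 30, 49, 24, 53, 20, 1, 20, 7, 16, 45, 54, 53, 52, 7, 54, 23, 30, 29, 30, 23, 54, 7, 52, 53, 54, 45, 16, 7, 20, 1, 20, 53, 24, 49, 30, 49, 36, 45, 16, 25, 24, 23, 36, 25, 52, 1.
The distinct values are {0, 1, 7, 16, 20, 23, 24, 25, 29, 30, 36, 45, 49, 52, 53, 54}; there are 16 of them.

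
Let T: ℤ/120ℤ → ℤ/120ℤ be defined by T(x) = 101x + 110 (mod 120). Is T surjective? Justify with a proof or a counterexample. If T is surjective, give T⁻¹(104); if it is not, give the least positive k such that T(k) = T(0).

Since gcd(101, 120) = 1, 101 is invertible modulo 120. Euclid's algorithm: 120 = 1·101 + 19, 101 = 5·19 + 6, 19 = 3·6 + 1; back-substituting gives 1 = 101·101 − 85·120, so 101⁻¹ ≡ 101 (mod 120).
Then y ↦ 101(y − 110) is a two-sided inverse to T, so every y ∈ ℤ/120ℤ has a preimage.
So T is surjective.
Since T is surjective, we compute T⁻¹(104): solve 101x + 110 ≡ 104 (mod 120), i.e. 101x ≡ 114 (mod 120).
Multiplying by 101⁻¹ = 101 gives x ≡ 101·114 = 11514 = 95·120 + 114 ≡ 114 (mod 120).
Check: T(114) = 101·114 + 110 = 11624 = 96·120 + 104 ≡ 104 (mod 120).

114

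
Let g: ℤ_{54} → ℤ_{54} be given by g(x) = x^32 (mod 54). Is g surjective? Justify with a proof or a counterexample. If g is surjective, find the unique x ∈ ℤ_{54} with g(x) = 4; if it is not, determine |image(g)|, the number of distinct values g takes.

g(0) = 0^32 = 0.
g(6): Repeated squaring mod 54: 6^1 ≡ 6, 6^2 ≡ 6² = 36, 6^4 ≡ 36² = 1296 ≡ 0, 6^8 ≡ 0² = 0, 6^16 ≡ 0² = 0, 6^32 ≡ 0² = 0. So 6^32 ≡ 0 (mod 54).
So g(0) = g(6) = 0 while 0 ≠ 6, hence g is not injective.
A non-injective map from the 54-element set ℤ_{54} to itself takes at most 53 distinct values, so it cannot be surjective. Hence g is not surjective.
Since g is not surjective, we determine |image(g)|. Computing x^32 mod 54 for each x (by repeated squaring, reducing mod 54 at every step), the values g(0), g(1), …, g(53) are: 0, 1, 22, 27, 52, 7, 0, 13, 10, 27, 46, 31, 0, 43, 16, 27, 4, 19, 0, 37, 40, 27, 34, 25, 0, 49, 28, 27, 28, 49, 0, 25, 34, 27, 40, 37, 0, 19, 4, 27, 16, 43, 0, 31, 46, 27, 10, 13, 0, 7, 52, 27, 22, 1.
The distinct values are {0, 1, 4, 7, 10, 13, 16, 19, 22, 25, 27, 28, 31, 34, 37, 40, 43, 46, 49, 52}; there are 20 of them.

20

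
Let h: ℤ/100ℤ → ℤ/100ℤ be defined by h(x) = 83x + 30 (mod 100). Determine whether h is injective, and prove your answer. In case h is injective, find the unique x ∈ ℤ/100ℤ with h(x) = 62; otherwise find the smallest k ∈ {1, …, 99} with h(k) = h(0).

4

Recall that injectivity means: for all s, t in the domain, h(s) = h(t) implies s = t.
Suppose h(s) = h(t) in ℤ/100ℤ. Then 83s + 30 ≡ 83t + 30 (mod 100), thus 83(s − t) ≡ 0 (mod 100).
Since gcd(83, 100) = 1, 83 is invertible modulo 100, thus s − t ≡ 0 (mod 100), i.e. s = t.
So h is injective.
We now compute 83⁻¹ mod 100 explicitly. Euclid's algorithm: 100 = 1·83 + 17, 83 = 4·17 + 15, 17 = 1·15 + 2, 15 = 7·2 + 1; back-substituting gives 1 = 47·83 − 39·100, so 83⁻¹ ≡ 47 (mod 100).
Since h is injective, we find h⁻¹(62): we need 83x ≡ 62 − 30 ≡ 32 (mod 100). Using 83⁻¹ = 47: x ≡ 47·32 = 1504 = 15·100 + 4, so x = 4.
Check: h(4) = 83·4 + 30 = 362 = 3·100 + 62 ≡ 62 (mod 100).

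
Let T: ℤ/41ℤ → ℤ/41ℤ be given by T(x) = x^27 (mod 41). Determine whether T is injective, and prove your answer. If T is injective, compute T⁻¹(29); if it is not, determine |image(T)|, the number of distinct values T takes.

Since 41 is prime, the nonzero elements of ℤ/41ℤ form a cyclic group of order 40.
As gcd(27, 40) = 1, raising to the 27th power is a bijection on this group: if s^27 ≡ t^27 then (st^{−1})^27 = 1, and the only element of order dividing gcd(27, 40) = 1 is 1, so s = t.
With T(0) = 0 this makes T injective on all of ℤ/41ℤ, hence bijective (finite equal-size domain and codomain). In particular T is injective.
Since T is injective, we find the preimage of 29. The inverse of x ↦ x^27 on (ℤ/41ℤ)^× is x ↦ x^3, because 27·3 = 81 = 2·40 + 1 ≡ 1 (mod 40) and x^{40} = 1 for x ≠ 0 (Fermat). So T⁻¹(29) = 29^3 mod 41.
Repeated squaring mod 41: 29^1 ≡ 29, 29^2 ≡ 29² = 841 ≡ 21. Since 3 = 2 + 1, 29^3 ≡ 21·29: 21·29 = 609 ≡ 35. So 29^3 ≡ 35 (mod 41).
Hence T⁻¹(29) = 35.

35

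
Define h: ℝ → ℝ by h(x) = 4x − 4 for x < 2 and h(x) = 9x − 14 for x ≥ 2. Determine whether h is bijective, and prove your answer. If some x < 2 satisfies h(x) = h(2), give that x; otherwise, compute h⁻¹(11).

Both pieces are strictly increasing (slopes 4 and 9), so each is injective on its own interval.
The left piece maps (−∞, 2) onto (−∞, 4); the right piece maps [2, ∞) onto [4, ∞).
Since 4 = 4, the images partition ℝ: h is injective and surjective, hence bijective.
Because the two images are disjoint, no x < 2 has h(x) = h(2), so we compute h⁻¹(11): 11 lies in [4, ∞), so solve 9x − 14 = 11: x = (11 + 14)/9 = 25/9.

25/9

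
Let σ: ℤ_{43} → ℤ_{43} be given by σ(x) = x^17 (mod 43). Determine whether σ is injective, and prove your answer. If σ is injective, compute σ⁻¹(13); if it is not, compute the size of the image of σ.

31

Since 43 is prime, the nonzero elements of ℤ_{43} form a cyclic group of order 42.
As gcd(17, 42) = 1, raising to the 17th power is a bijection on this group: if s^17 ≡ t^17 then (st^{−1})^17 = 1, and the only element of order dividing gcd(17, 42) = 1 is 1, so s = t.
With σ(0) = 0 this makes σ injective on all of ℤ_{43}, hence bijective (finite equal-size domain and codomain). In particular σ is injective.
Since σ is injective, we find the preimage of 13. The inverse of x ↦ x^17 on (ℤ_{43})^× is x ↦ x^5, because 17·5 = 85 = 2·42 + 1 ≡ 1 (mod 42) and x^{42} = 1 for x ≠ 0 (Fermat). So σ⁻¹(13) = 13^5 mod 43.
Repeated squaring mod 43: 13^1 ≡ 13, 13^2 ≡ 13² = 169 ≡ 40, 13^4 ≡ 40² = 1600 ≡ 9. Since 5 = 4 + 1, 13^5 ≡ 9·13: 9·13 = 117 ≡ 31. So 13^5 ≡ 31 (mod 43).
Hence σ⁻¹(13) = 31.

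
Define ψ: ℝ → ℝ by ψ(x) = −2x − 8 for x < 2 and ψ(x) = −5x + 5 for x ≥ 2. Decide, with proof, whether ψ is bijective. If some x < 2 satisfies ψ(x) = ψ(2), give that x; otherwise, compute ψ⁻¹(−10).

Both pieces are strictly decreasing (slopes −2 and −5), so each is injective on its own interval.
The left piece maps (−∞, 2) onto (−12, ∞); the right piece maps [2, ∞) onto (−∞, −5].
These images overlap. In particular ψ(2) = −5 (right piece), and solving −2x − 8 = −5 on the left piece gives x = −3/2 < 2.
So ψ(−3/2) = ψ(2) with −3/2 ≠ 2, and ψ is not injective, hence not bijective. This x = −3/2 is the requested value below 2.

-3/2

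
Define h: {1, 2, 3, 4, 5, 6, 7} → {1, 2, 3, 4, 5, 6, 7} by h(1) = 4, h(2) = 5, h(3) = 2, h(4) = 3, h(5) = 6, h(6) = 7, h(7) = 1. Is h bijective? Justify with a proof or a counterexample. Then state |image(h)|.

7

The values 4, 5, 2, 3, 6, 7, 1 are a permutation of {1, 2, 3, 4, 5, 6, 7}: each element appears exactly once.
So h is injective and surjective, hence bijective.
The image of h is {1, 2, 3, 4, 5, 6, 7}, which has 7 elements.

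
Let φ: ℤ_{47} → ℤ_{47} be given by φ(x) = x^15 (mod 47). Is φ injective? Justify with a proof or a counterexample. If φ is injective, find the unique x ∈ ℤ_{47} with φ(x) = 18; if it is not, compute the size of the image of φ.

Since 47 is prime, the nonzero elements of ℤ_{47} form a cyclic group of order 46.
As gcd(15, 46) = 1, raising to the 15th power is a bijection on this group: if s^15 ≡ t^15 then (st^{−1})^15 = 1, and the only element of order dividing gcd(15, 46) = 1 is 1, so s = t.
With φ(0) = 0 this makes φ injective on all of ℤ_{47}, hence bijective (finite equal-size domain and codomain). In particular φ is injective.
Since φ is injective, we find the preimage of 18. The inverse of x ↦ x^15 on (ℤ_{47})^× is x ↦ x^43, because 15·43 = 645 = 14·46 + 1 ≡ 1 (mod 46) and x^{46} = 1 for x ≠ 0 (Fermat). So φ⁻¹(18) = 18^43 mod 47.
Repeated squaring mod 47: 18^1 ≡ 18, 18^2 ≡ 18² = 324 ≡ 42, 18^4 ≡ 42² = 1764 ≡ 25, 18^8 ≡ 25² = 625 ≡ 14, 18^16 ≡ 14² = 196 ≡ 8, 18^32 ≡ 8² = 64 ≡ 17. Since 43 = 32 + 8 + 2 + 1, 18^43 ≡ 17·14·42·18: 17·14 = 238 ≡ 3, then 3·42 = 126 ≡ 32, then 32·18 = 576 ≡ 12. So 18^43 ≡ 12 (mod 47).
Hence φ⁻¹(18) = 12.

12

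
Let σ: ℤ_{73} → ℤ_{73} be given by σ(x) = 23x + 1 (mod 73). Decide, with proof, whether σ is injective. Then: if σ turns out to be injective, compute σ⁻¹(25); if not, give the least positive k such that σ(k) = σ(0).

If σ(u) = σ(v), then 23u ≡ 23v (mod 73). Because gcd(23, 73) = 1, we may cancel 23 to get u ≡ v (mod 73).
Hence σ is injective.
We now compute 23⁻¹ mod 73 explicitly. Euclid's algorithm: 73 = 3·23 + 4, 23 = 5·4 + 3, 4 = 1·3 + 1; back-substituting gives 1 = 54·23 − 17·73, so 23⁻¹ ≡ 54 (mod 73).
Since σ is injective, we compute σ⁻¹(25): solve 23x + 1 ≡ 25 (mod 73), i.e. 23x ≡ 24 (mod 73).
Multiplying by 23⁻¹ = 54 gives x ≡ 54·24 = 1296 = 17·73 + 55 ≡ 55 (mod 73).
Check: σ(55) = 23·55 + 1 = 1266 = 17·73 + 25 ≡ 25 (mod 73).

55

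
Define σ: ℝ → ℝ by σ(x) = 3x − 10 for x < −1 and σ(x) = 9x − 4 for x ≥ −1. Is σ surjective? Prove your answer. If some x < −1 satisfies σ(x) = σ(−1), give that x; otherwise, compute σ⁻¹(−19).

Both pieces are strictly increasing (slopes 3 and 9), so each is injective on its own interval.
The left piece maps (−∞, −1) onto (−∞, −13); the right piece maps [−1, ∞) onto [−13, ∞).
These images together cover ℝ, so σ is surjective.
Because the two images are disjoint, no x < −1 has σ(x) = σ(−1), so we compute σ⁻¹(−19): −19 lies in (−∞, −13), so solve 3x − 10 = −19: x = (−19 + 10)/3 = −3.

-3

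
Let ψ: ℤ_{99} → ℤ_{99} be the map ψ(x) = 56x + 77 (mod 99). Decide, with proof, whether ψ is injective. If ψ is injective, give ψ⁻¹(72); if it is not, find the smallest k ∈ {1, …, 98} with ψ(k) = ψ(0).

If ψ(u) = ψ(v), then 56u ≡ 56v (mod 99). Because gcd(56, 99) = 1, we may cancel 56 to get u ≡ v (mod 99).
Hence ψ is injective.
We now compute 56⁻¹ mod 99 explicitly. Euclid's algorithm: 99 = 1·56 + 43, 56 = 1·43 + 13, 43 = 3·13 + 4, 13 = 3·4 + 1; back-substituting gives 1 = 23·56 − 13·99, so 56⁻¹ ≡ 23 (mod 99).
Since ψ is injective, we find ψ⁻¹(72): we need 56x ≡ 72 − 77 ≡ 94 (mod 99). Using 56⁻¹ = 23: x ≡ 23·94 = 2162 = 21·99 + 83, so x = 83.
Check: ψ(83) = 56·83 + 77 = 4725 = 47·99 + 72 ≡ 72 (mod 99).

83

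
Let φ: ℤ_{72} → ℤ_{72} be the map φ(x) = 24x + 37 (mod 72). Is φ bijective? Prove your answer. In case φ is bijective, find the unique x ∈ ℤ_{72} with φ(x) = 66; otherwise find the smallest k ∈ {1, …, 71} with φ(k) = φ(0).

Recall: injectivity means: for all u, v in the domain, φ(u) = φ(v) implies u = v.
We have gcd(24, 72) = 24 > 1. Taking u = 0 and v = 3: φ(0) = 37 and φ(3) = 24·3 + 37 = 109 ≡ 37 (mod 72).
So φ(0) = φ(3) while 0 ≠ 3, therefore φ is not injective, hence not bijective.
Since φ is not bijective, we find the least positive k with φ(k) = φ(0): this means 24k ≡ 0 (mod 72), i.e. 72 ∣ 24k. Since gcd(24, 72) = 24, dividing through by 24 this holds exactly when 3 ∣ k.
The smallest positive such k is 3.

3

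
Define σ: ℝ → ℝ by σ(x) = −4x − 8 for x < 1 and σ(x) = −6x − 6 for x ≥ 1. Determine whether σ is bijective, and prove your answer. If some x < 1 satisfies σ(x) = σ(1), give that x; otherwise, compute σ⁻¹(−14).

4/3

Both pieces are strictly decreasing (slopes −4 and −6), so each is injective on its own interval.
The left piece maps (−∞, 1) onto (−12, ∞); the right piece maps [1, ∞) onto (−∞, −12].
Since −12 = −12, the images partition ℝ: σ is injective and surjective, hence bijective.
Because the two images are disjoint, no x < 1 has σ(x) = σ(1), so we compute σ⁻¹(−14): −14 lies in (−∞, −12], so solve −6x − 6 = −14: x = (−14 + 6)/(−6) = 4/3.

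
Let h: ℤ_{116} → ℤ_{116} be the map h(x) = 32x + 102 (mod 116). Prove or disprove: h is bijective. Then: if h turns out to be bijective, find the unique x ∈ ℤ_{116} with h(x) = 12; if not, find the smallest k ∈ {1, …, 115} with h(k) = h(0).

29

Recall that h is injective if h(a) = h(b) implies a = b.
We have gcd(32, 116) = 4 > 1. Taking a = 0 and b = 29: h(0) = 102 and h(29) = 32·29 + 102 = 1030 ≡ 102 (mod 116).
So h(0) = h(29) while 0 ≠ 29, so h is not injective, hence not bijective.
Since h is not bijective, we find the least positive k with h(k) = h(0): this means 32k ≡ 0 (mod 116), i.e. 116 ∣ 32k. Since gcd(32, 116) = 4, dividing through by 4 this holds exactly when 29 ∣ 8k, and as gcd(8, 29) = 1, exactly when 29 ∣ k.
The smallest positive such k is 29.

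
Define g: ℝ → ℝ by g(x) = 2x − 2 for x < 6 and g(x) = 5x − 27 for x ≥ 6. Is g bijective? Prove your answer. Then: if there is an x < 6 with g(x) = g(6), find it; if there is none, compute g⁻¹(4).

Both pieces are strictly increasing (slopes 2 and 5), so each is injective on its own interval.
The left piece maps (−∞, 6) onto (−∞, 10); the right piece maps [6, ∞) onto [3, ∞).
These images overlap. In particular g(6) = 3 (right piece), and solving 2x − 2 = 3 on the left piece gives x = 5/2 < 6.
So g(5/2) = g(6) with 5/2 ≠ 6, and g is not injective, hence not bijective. This x = 5/2 is the requested value below 6.

5/2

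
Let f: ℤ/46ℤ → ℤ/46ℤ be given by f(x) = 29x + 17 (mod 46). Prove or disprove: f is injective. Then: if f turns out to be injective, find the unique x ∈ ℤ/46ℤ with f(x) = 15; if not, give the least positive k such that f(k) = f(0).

If f(a) = f(b), then 29a ≡ 29b (mod 46). Because gcd(29, 46) = 1, we may cancel 29 to get a ≡ b (mod 46).
Thus f is injective.
We now compute 29⁻¹ mod 46 explicitly. Euclid's algorithm: 46 = 1·29 + 17, 29 = 1·17 + 12, 17 = 1·12 + 5, 12 = 2·5 + 2, 5 = 2·2 + 1; back-substituting gives 1 = 27·29 − 17·46, so 29⁻¹ ≡ 27 (mod 46).
Since f is injective, we compute f⁻¹(15): solve 29x + 17 ≡ 15 (mod 46), i.e. 29x ≡ 44 (mod 46).
Multiplying by 29⁻¹ = 27 gives x ≡ 27·44 = 1188 = 25·46 + 38 ≡ 38 (mod 46).
Check: f(38) = 29·38 + 17 = 1119 = 24·46 + 15 ≡ 15 (mod 46).

38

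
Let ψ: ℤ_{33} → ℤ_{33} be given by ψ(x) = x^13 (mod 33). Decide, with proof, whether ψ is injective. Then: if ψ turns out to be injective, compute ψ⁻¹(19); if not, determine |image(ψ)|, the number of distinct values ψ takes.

13

Computing x^13 mod 33 for each x (by repeated squaring, reducing mod 33 at every step), the values ψ(0), ψ(1), …, ψ(32) are: 0, 1, 8, 27, 31, 26, 18, 13, 17, 3, 10, 11, 12, 19, 5, 9, 4, 29, 24, 28, 14, 21, 22, 23, 30, 16, 20, 15, 7, 2, 6, 25, 32.
Every element of ℤ_{33} appears exactly once in this list, so ψ is a bijection, and in particular injective.
Since ψ is injective, we read off the preimage of 19 from the same table: ψ(13) = 19, so ψ⁻¹(19) = 13.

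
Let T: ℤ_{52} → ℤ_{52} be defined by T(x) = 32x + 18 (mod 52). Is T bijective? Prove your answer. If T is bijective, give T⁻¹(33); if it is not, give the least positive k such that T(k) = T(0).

13

We have gcd(32, 52) = 4 > 1. Taking x_1 = 0 and x_2 = 13: T(0) = 18 and T(13) = 32·13 + 18 = 434 ≡ 18 (mod 52).
So T(0) = T(13) while 0 ≠ 13, therefore T is not injective, hence not bijective.
Since T is not bijective, we find the least positive k with T(k) = T(0): this means 32k ≡ 0 (mod 52), i.e. 52 ∣ 32k. Since gcd(32, 52) = 4, dividing through by 4 this holds exactly when 13 ∣ 8k, and as gcd(8, 13) = 1, exactly when 13 ∣ k.
The smallest positive such k is 13.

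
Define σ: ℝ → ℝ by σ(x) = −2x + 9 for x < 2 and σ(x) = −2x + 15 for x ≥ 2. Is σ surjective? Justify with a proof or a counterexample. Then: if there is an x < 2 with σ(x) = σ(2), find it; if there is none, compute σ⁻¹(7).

Both pieces are strictly decreasing (slopes −2 and −2), so each is injective on its own interval.
The left piece maps (−∞, 2) onto (5, ∞); the right piece maps [2, ∞) onto (−∞, 11].
The union (5, ∞) ∪ (−∞, 11] covers ℝ, so σ is surjective.
For the follow-up: the images overlap, so an x < 2 with σ(x) = σ(2) exists. σ(2) = 11; solving −2x + 9 = 11 for x < 2 gives x = (11 − 9)/(−2) = −1.

-1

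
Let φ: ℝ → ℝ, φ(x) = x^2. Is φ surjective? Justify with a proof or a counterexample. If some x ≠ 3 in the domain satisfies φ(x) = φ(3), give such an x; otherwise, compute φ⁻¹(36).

-3

Since 2 is even, x^2 ≥ 0 for all x ∈ ℝ, so −1 ∈ ℝ has no preimage. Hence φ is not surjective.
For the follow-up, such an x exists: taking x = −3 ∈ ℝ gives φ(−3) = 9 = φ(3) with −3 ≠ 3.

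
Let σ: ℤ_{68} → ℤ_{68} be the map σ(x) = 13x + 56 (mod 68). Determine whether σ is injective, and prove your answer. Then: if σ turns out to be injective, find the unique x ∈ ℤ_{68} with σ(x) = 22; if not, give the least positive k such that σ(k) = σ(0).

34

Suppose σ(x_1) = σ(x_2) in ℤ_{68}. Then 13x_1 + 56 ≡ 13x_2 + 56 (mod 68), hence 13(x_1 − x_2) ≡ 0 (mod 68).
Since gcd(13, 68) = 1, 13 is invertible modulo 68, so x_1 − x_2 ≡ 0 (mod 68), i.e. x_1 = x_2.
Hence σ is injective.
We now compute 13⁻¹ mod 68 explicitly. Euclid's algorithm: 68 = 5·13 + 3, 13 = 4·3 + 1; back-substituting gives 1 = 21·13 − 4·68, so 13⁻¹ ≡ 21 (mod 68).
Since σ is injective, we find σ⁻¹(22): we need 13x ≡ 22 − 56 ≡ 34 (mod 68). Using 13⁻¹ = 21: x ≡ 21·34 = 714 = 10·68 + 34, so x = 34.
Check: σ(34) = 13·34 + 56 = 498 = 7·68 + 22 ≡ 22 (mod 68).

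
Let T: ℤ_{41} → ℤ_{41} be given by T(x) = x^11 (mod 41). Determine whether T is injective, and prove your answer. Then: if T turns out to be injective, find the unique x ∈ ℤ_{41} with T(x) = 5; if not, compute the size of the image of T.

36

Since 41 is prime, the nonzero elements of ℤ_{41} form a cyclic group of order 40.
As gcd(11, 40) = 1, raising to the 11th power is a bijection on this group: if u^11 ≡ v^11 then (uv^{−1})^11 = 1, and the only element of order dividing gcd(11, 40) = 1 is 1, so u = v.
With T(0) = 0 this makes T injective on all of ℤ_{41}, hence bijective (finite equal-size domain and codomain). In particular T is injective.
Since T is injective, we find the preimage of 5. The inverse of x ↦ x^11 on (ℤ_{41})^× is x ↦ x^11, because 11·11 = 121 = 3·40 + 1 ≡ 1 (mod 40) and x^{40} = 1 for x ≠ 0 (Fermat). So T⁻¹(5) = 5^11 mod 41.
Repeated squaring mod 41: 5^1 ≡ 5, 5^2 ≡ 5² = 25, 5^4 ≡ 25² = 625 ≡ 10, 5^8 ≡ 10² = 100 ≡ 18. Since 11 = 8 + 2 + 1, 5^11 ≡ 18·25·5: 18·25 = 450 ≡ 40, then 40·5 = 200 ≡ 36. So 5^11 ≡ 36 (mod 41).
Hence T⁻¹(5) = 36.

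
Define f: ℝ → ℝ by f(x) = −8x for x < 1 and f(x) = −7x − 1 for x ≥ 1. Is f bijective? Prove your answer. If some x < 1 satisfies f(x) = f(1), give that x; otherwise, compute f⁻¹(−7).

7/8

Both pieces are strictly decreasing (slopes −8 and −7), so each is injective on its own interval.
The left piece maps (−∞, 1) onto (−8, ∞); the right piece maps [1, ∞) onto (−∞, −8].
Since −8 = −8, the images partition ℝ: f is injective and surjective, hence bijective.
Because the two images are disjoint, no x < 1 has f(x) = f(1), so we compute f⁻¹(−7): −7 lies in (−8, ∞), so solve −8x = −7: x = (−7 − 0)/(−8) = 7/8.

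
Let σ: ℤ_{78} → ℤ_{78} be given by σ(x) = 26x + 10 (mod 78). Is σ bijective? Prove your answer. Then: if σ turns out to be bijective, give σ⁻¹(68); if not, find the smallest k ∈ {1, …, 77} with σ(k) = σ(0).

3

We have gcd(26, 78) = 26 > 1. Taking s = 0 and t = 3: σ(0) = 10 and σ(3) = 26·3 + 10 = 88 ≡ 10 (mod 78).
So σ(0) = σ(3) while 0 ≠ 3, thus σ is not injective, hence not bijective.
Since σ is not bijective, we find the least positive k with σ(k) = σ(0): this means 26k ≡ 0 (mod 78), i.e. 78 ∣ 26k. Since gcd(26, 78) = 26, dividing through by 26 this holds exactly when 3 ∣ k.
The smallest positive such k is 3.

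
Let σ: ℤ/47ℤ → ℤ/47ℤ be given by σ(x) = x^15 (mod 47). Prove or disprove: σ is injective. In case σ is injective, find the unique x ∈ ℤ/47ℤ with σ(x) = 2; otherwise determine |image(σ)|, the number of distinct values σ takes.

6

Since 47 is prime, the nonzero elements of ℤ/47ℤ form a cyclic group of order 46.
As gcd(15, 46) = 1, raising to the 15th power is a bijection on this group: if u^15 ≡ v^15 then (uv^{−1})^15 = 1, and the only element of order dividing gcd(15, 46) = 1 is 1, so u = v.
With σ(0) = 0 this makes σ injective on all of ℤ/47ℤ, hence bijective (finite equal-size domain and codomain). In particular σ is injective.
Since σ is injective, we find the preimage of 2. The inverse of x ↦ x^15 on (ℤ/47ℤ)^× is x ↦ x^43, because 15·43 = 645 = 14·46 + 1 ≡ 1 (mod 46) and x^{46} = 1 for x ≠ 0 (Fermat). So σ⁻¹(2) = 2^43 mod 47.
Repeated squaring mod 47: 2^1 ≡ 2, 2^2 ≡ 2² = 4, 2^4 ≡ 4² = 16, 2^8 ≡ 16² = 256 ≡ 21, 2^16 ≡ 21² = 441 ≡ 18, 2^32 ≡ 18² = 324 ≡ 42. Since 43 = 32 + 8 + 2 + 1, 2^43 ≡ 42·21·4·2: 42·21 = 882 ≡ 36, then 36·4 = 144 ≡ 3, then 3·2 = 6. So 2^43 ≡ 6 (mod 47).
Hence σ⁻¹(2) = 6.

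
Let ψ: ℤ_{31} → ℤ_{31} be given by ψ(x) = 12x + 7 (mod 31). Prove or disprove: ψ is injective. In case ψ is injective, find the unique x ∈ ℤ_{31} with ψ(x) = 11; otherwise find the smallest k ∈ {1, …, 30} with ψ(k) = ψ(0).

21

If ψ(x_1) = ψ(x_2), then 12x_1 ≡ 12x_2 (mod 31). Because gcd(12, 31) = 1, we may cancel 12 to get x_1 ≡ x_2 (mod 31).
So ψ is injective.
We now compute 12⁻¹ mod 31 explicitly. Euclid's algorithm: 31 = 2·12 + 7, 12 = 1·7 + 5, 7 = 1·5 + 2, 5 = 2·2 + 1; back-substituting gives 1 = 13·12 − 5·31, so 12⁻¹ ≡ 13 (mod 31).
Since ψ is injective, we compute ψ⁻¹(11): solve 12x + 7 ≡ 11 (mod 31), i.e. 12x ≡ 4 (mod 31).
Multiplying by 12⁻¹ = 13 gives x ≡ 13·4 = 52 = 1·31 + 21 ≡ 21 (mod 31).
Check: ψ(21) = 12·21 + 7 = 259 = 8·31 + 11 ≡ 11 (mod 31).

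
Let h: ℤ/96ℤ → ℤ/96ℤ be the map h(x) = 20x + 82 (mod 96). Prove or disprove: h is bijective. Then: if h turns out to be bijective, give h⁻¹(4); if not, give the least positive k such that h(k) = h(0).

24

By definition, h is injective if h(x_1) = h(x_2) implies x_1 = x_2.
We have gcd(20, 96) = 4 > 1. Taking x_1 = 0 and x_2 = 24: h(0) = 82 and h(24) = 20·24 + 82 = 562 ≡ 82 (mod 96).
So h(0) = h(24) while 0 ≠ 24, so h is not injective, hence not bijective.
Since h is not bijective, we find the least positive k with h(k) = h(0): this means 20k ≡ 0 (mod 96), i.e. 96 ∣ 20k. Since gcd(20, 96) = 4, dividing through by 4 this holds exactly when 24 ∣ 5k, and as gcd(5, 24) = 1, exactly when 24 ∣ k.
The smallest positive such k is 24.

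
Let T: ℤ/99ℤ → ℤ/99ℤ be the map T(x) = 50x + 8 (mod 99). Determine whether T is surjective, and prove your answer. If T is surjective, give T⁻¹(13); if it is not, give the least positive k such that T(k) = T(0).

Recall: surjectivity means every element of the codomain has a preimage under T.
Since gcd(50, 99) = 1, 50 is invertible modulo 99. Euclid's algorithm: 99 = 1·50 + 49, 50 = 1·49 + 1; back-substituting gives 1 = 2·50 − 1·99, so 50⁻¹ ≡ 2 (mod 99).
For any y ∈ ℤ/99ℤ, x = 2(y − 8) mod 99 satisfies T(x) = 50·2(y − 8) + 8 ≡ y (since 50·2 ≡ 1 mod 99). So every y has a preimage.
So T is surjective.
Since T is surjective, we find T⁻¹(13): we need 50x ≡ 13 − 8 ≡ 5 (mod 99). Using 50⁻¹ = 2: x ≡ 2·5 = 10, so x = 10.
Check: T(10) = 50·10 + 8 = 508 = 5·99 + 13 ≡ 13 (mod 99).

10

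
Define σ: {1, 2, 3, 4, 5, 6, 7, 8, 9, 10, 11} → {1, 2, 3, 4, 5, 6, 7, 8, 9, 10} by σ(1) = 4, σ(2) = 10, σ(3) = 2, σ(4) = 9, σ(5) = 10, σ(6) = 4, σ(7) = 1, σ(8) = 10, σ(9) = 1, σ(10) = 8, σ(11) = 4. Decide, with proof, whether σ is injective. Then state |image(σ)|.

σ(2) = 10 = σ(5) with 2 ≠ 5, so σ is not injective.
The image of σ is {1, 2, 4, 8, 9, 10}, which has 6 elements.

6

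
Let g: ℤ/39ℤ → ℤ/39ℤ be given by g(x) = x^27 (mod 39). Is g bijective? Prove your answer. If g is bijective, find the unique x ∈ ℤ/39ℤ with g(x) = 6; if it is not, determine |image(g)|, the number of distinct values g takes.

g(2): Repeated squaring mod 39: 2^1 ≡ 2, 2^2 ≡ 2² = 4, 2^4 ≡ 4² = 16, 2^8 ≡ 16² = 256 ≡ 22, 2^16 ≡ 22² = 484 ≡ 16. Since 27 = 16 + 8 + 2 + 1, 2^27 ≡ 16·22·4·2: 16·22 = 352 ≡ 1, then 1·4 = 4, then 4·2 = 8. So 2^27 ≡ 8 (mod 39).
g(5): Repeated squaring mod 39: 5^1 ≡ 5, 5^2 ≡ 5² = 25, 5^4 ≡ 25² = 625 ≡ 1, 5^8 ≡ 1² = 1, 5^16 ≡ 1² = 1. Since 27 = 16 + 8 + 2 + 1, 5^27 ≡ 1·1·25·5: 1·1 = 1, then 1·25 = 25, then 25·5 = 125 ≡ 8. So 5^27 ≡ 8 (mod 39).
So g(2) = g(5) = 8 while 2 ≠ 5, therefore g is not injective, hence not bijective.
Since g is not bijective, we determine |image(g)|. Computing x^27 mod 39 for each x (by repeated squaring, reducing mod 39 at every step), the values g(0), g(1), …, g(38) are: 0, 1, 8, 27, 25, 8, 21, 31, 5, 27, 25, 5, 12, 13, 14, 21, 1, 38, 21, 34, 5, 18, 1, 38, 18, 25, 26, 27, 34, 14, 12, 34, 8, 18, 31, 14, 12, 31, 38.
The distinct values are {0, 1, 5, 8, 12, 13, 14, 18, 21, 25, 26, 27, 31, 34, 38}; there are 15 of them.

15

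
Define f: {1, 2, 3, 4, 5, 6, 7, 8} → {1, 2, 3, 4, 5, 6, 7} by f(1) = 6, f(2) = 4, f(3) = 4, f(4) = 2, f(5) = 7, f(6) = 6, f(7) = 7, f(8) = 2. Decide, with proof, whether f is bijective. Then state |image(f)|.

4

f(2) = 4 = f(3) with 2 ≠ 3, so f is not injective, hence not bijective.
The image of f is {2, 4, 6, 7}, which has 4 elements.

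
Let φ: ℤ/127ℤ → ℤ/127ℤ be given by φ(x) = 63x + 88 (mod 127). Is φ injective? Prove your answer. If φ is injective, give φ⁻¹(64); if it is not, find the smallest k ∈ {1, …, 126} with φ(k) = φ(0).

Recall that injectivity means: for all x_1, x_2 in the domain, φ(x_1) = φ(x_2) implies x_1 = x_2.
If φ(x_1) = φ(x_2), then 63x_1 ≡ 63x_2 (mod 127). Because gcd(63, 127) = 1, we may cancel 63 to get x_1 ≡ x_2 (mod 127).
Hence φ is injective.
We now compute 63⁻¹ mod 127 explicitly. Euclid's algorithm: 127 = 2·63 + 1; back-substituting gives 1 = 125·63 − 62·127, so 63⁻¹ ≡ 125 (mod 127).
Since φ is injective, we find φ⁻¹(64): we need 63x ≡ 64 − 88 ≡ 103 (mod 127). Using 63⁻¹ = 125: x ≡ 125·103 = 12875 = 101·127 + 48, so x = 48.
Check: φ(48) = 63·48 + 88 = 3112 = 24·127 + 64 ≡ 64 (mod 127).

48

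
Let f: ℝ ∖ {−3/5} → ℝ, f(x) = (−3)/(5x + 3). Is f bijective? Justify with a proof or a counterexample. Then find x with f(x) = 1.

-6/5

If f(x) = 0, cross-multiplying gives 5(−3) = 0(5x + 3), which simplifies to −15 = 0 — false.  So 0 has no preimage and f is not surjective.
Hence f is not bijective.
Solving f(x) = 1: cross-multiplying gives −3 = 1(5x + 3), which rearranges to −5x = 6, so x = −6/5.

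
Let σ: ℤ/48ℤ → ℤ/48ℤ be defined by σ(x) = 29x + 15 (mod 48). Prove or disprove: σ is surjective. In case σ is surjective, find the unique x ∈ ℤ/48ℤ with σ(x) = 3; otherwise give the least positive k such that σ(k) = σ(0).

36

Since gcd(29, 48) = 1, 29 is invertible modulo 48. Euclid's algorithm: 48 = 1·29 + 19, 29 = 1·19 + 10, 19 = 1·10 + 9, 10 = 1·9 + 1; back-substituting gives 1 = 5·29 − 3·48, so 29⁻¹ ≡ 5 (mod 48).
For any y ∈ ℤ/48ℤ, x = 5(y − 15) mod 48 satisfies σ(x) = 29·5(y − 15) + 15 ≡ y (since 29·5 ≡ 1 mod 48). So every y has a preimage.
Hence σ is surjective.
Since σ is surjective, we find σ⁻¹(3): we need 29x ≡ 3 − 15 ≡ 36 (mod 48). Using 29⁻¹ = 5: x ≡ 5·36 = 180 = 3·48 + 36, so x = 36.
Check: σ(36) = 29·36 + 15 = 1059 = 22·48 + 3 ≡ 3 (mod 48).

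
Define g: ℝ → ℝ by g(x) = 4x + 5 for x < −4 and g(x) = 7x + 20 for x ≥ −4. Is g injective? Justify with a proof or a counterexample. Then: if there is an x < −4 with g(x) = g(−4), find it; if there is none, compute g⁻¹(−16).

-21/4

Both pieces are strictly increasing (slopes 4 and 7), so each is injective on its own interval.
The left piece maps (−∞, −4) onto (−∞, −11); the right piece maps [−4, ∞) onto [−8, ∞).
These images are disjoint, so no value is attained by both pieces. Hence g is injective.
Because the two images are disjoint, no x < −4 has g(x) = g(−4), so we compute g⁻¹(−16): −16 lies in (−∞, −11), so solve 4x + 5 = −16: x = (−16 − 5)/4 = −21/4.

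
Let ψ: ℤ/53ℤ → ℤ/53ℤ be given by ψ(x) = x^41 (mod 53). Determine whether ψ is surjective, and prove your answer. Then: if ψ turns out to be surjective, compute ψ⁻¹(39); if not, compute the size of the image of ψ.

2

Since 53 is prime, the nonzero elements of ℤ/53ℤ form a cyclic group of order 52.
As gcd(41, 52) = 1, raising to the 41st power is a bijection on this group: if x_1^41 ≡ x_2^41 then (x_1x_2^{−1})^41 = 1, and the only element of order dividing gcd(41, 52) = 1 is 1, so x_1 = x_2.
With ψ(0) = 0 this makes ψ injective on all of ℤ/53ℤ, hence bijective (finite equal-size domain and codomain). In particular ψ is surjective.
Since ψ is surjective, we find the preimage of 39. The inverse of x ↦ x^41 on (ℤ/53ℤ)^× is x ↦ x^33, because 41·33 = 1353 = 26·52 + 1 ≡ 1 (mod 52) and x^{52} = 1 for x ≠ 0 (Fermat). So ψ⁻¹(39) = 39^33 mod 53.
Repeated squaring mod 53: 39^1 ≡ 39, 39^2 ≡ 39² = 1521 ≡ 37, 39^4 ≡ 37² = 1369 ≡ 44, 39^8 ≡ 44² = 1936 ≡ 28, 39^16 ≡ 28² = 784 ≡ 42, 39^32 ≡ 42² = 1764 ≡ 15. Since 33 = 32 + 1, 39^33 ≡ 15·39: 15·39 = 585 ≡ 2. So 39^33 ≡ 2 (mod 53).
Hence ψ⁻¹(39) = 2.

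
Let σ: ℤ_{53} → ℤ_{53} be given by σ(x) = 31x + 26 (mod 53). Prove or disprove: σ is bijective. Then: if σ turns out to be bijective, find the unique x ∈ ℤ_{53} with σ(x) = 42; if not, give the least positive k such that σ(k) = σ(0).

Recall that σ is injective when σ(a) = σ(b) forces a = b.
Suppose σ(a) = σ(b) in ℤ_{53}. Then 31a + 26 ≡ 31b + 26 (mod 53), so 31(a − b) ≡ 0 (mod 53).
Since gcd(31, 53) = 1, 31 is invertible modulo 53, so a − b ≡ 0 (mod 53), i.e. a = b.
We now compute 31⁻¹ mod 53 explicitly. Euclid's algorithm: 53 = 1·31 + 22, 31 = 1·22 + 9, 22 = 2·9 + 4, 9 = 2·4 + 1; back-substituting gives 1 = 12·31 − 7·53, so 31⁻¹ ≡ 12 (mod 53).
For any y ∈ ℤ_{53}, x = 12(y − 26) mod 53 satisfies σ(x) = 31·12(y − 26) + 26 ≡ y (since 31·12 ≡ 1 mod 53). So every y has a preimage.
Therefore σ is bijective.
Since σ is bijective, we find σ⁻¹(42): we need 31x ≡ 42 − 26 ≡ 16 (mod 53). Using 31⁻¹ = 12: x ≡ 12·16 = 192 = 3·53 + 33, so x = 33.
Check: σ(33) = 31·33 + 26 = 1049 = 19·53 + 42 ≡ 42 (mod 53).

33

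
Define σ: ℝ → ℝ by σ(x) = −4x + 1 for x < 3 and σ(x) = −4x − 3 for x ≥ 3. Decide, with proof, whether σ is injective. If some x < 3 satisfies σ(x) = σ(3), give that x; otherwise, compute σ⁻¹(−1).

Both pieces are strictly decreasing (slopes −4 and −4), so each is injective on its own interval.
The left piece maps (−∞, 3) onto (−11, ∞); the right piece maps [3, ∞) onto (−∞, −15].
These images are disjoint, so no value is attained by both pieces. Therefore σ is injective.
Because the two images are disjoint, no x < 3 has σ(x) = σ(3), so we compute σ⁻¹(−1): −1 lies in (−11, ∞), so solve −4x + 1 = −1: x = (−1 − 1)/(−4) = 1/2.

1/2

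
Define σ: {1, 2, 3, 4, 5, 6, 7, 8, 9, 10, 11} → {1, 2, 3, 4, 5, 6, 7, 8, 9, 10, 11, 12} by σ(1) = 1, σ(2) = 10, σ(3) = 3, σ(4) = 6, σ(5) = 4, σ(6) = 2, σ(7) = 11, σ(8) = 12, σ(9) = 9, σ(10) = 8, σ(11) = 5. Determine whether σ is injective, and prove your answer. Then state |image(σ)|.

11

The values σ(1), …, σ(11) are 1, 10, 3, 6, 4, 2, 11, 12, 9, 8, 5 — all distinct.
So σ(s) = σ(t) only when s = t, and σ is injective.
The image of σ is {1, 2, 3, 4, 5, 6, 8, 9, 10, 11, 12}, which has 11 elements.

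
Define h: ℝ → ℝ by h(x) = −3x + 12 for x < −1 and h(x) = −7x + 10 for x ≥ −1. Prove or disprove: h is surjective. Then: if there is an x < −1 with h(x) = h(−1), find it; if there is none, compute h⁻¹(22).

Both pieces are strictly decreasing (slopes −3 and −7), so each is injective on its own interval.
The left piece maps (−∞, −1) onto (15, ∞); the right piece maps [−1, ∞) onto (−∞, 17].
The union (15, ∞) ∪ (−∞, 17] covers ℝ, so h is surjective.
For the follow-up: the images overlap, so an x < −1 with h(x) = h(−1) exists. h(−1) = 17; solving −3x + 12 = 17 for x < −1 gives x = (17 − 12)/(−3) = −5/3.

-5/3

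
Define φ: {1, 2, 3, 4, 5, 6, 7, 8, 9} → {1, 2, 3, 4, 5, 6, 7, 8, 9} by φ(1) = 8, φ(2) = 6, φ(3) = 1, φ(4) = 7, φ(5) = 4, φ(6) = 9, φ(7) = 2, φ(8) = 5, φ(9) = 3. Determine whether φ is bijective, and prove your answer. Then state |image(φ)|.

9

The values 8, 6, 1, 7, 4, 9, 2, 5, 3 are a permutation of {1, 2, 3, 4, 5, 6, 7, 8, 9}: each element appears exactly once.
So φ is injective and surjective, hence bijective.
The image of φ is {1, 2, 3, 4, 5, 6, 7, 8, 9}, which has 9 elements.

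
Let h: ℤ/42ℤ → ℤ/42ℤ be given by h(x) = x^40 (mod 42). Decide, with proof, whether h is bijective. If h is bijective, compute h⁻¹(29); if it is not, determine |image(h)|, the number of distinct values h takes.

16

h(4): Repeated squaring mod 42: 4^1 ≡ 4, 4^2 ≡ 4² = 16, 4^4 ≡ 16² = 256 ≡ 4, 4^8 ≡ 4² = 16, 4^16 ≡ 16² = 256 ≡ 4, 4^32 ≡ 4² = 16. Since 40 = 32 + 8, 4^40 ≡ 16·16: 16·16 = 256 ≡ 4. So 4^40 ≡ 4 (mod 42).
h(10): Repeated squaring mod 42: 10^1 ≡ 10, 10^2 ≡ 10² = 100 ≡ 16, 10^4 ≡ 16² = 256 ≡ 4, 10^8 ≡ 4² = 16, 10^16 ≡ 16² = 256 ≡ 4, 10^32 ≡ 4² = 16. Since 40 = 32 + 8, 10^40 ≡ 16·16: 16·16 = 256 ≡ 4. So 10^40 ≡ 4 (mod 42).
So h(4) = h(10) = 4 while 4 ≠ 10, thus h is not injective, hence not bijective.
Since h is not bijective, we determine |image(h)|. Computing x^40 mod 42 for each x (by repeated squaring, reducing mod 42 at every step), the values h(0), h(1), …, h(41) are: 0, 1, 16, 39, 4, 37, 36, 7, 22, 9, 4, 25, 30, 1, 28, 15, 16, 25, 18, 37, 22, 21, 22, 37, 18, 25, 16, 15, 28, 1, 30, 25, 4, 9, 22, 7, 36, 37, 4, 39, 16, 1.
The distinct values are {0, 1, 4, 7, 9, 15, 16, 18, 21, 22, 25, 28, 30, 36, 37, 39}; there are 16 of them.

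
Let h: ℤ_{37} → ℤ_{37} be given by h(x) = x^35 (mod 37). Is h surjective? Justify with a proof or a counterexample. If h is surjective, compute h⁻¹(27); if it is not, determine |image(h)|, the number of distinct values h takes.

11

Since 37 is prime, the nonzero elements of ℤ_{37} form a cyclic group of order 36.
As gcd(35, 36) = 1, raising to the 35th power is a bijection on this group: if u^35 ≡ v^35 then (uv^{−1})^35 = 1, and the only element of order dividing gcd(35, 36) = 1 is 1, so u = v.
With h(0) = 0 this makes h injective on all of ℤ_{37}, hence bijective (finite equal-size domain and codomain). In particular h is surjective.
Since h is surjective, we find the preimage of 27. The inverse of x ↦ x^35 on (ℤ_{37})^× is x ↦ x^35, because 35·35 = 1225 = 34·36 + 1 ≡ 1 (mod 36) and x^{36} = 1 for x ≠ 0 (Fermat). So h⁻¹(27) = 27^35 mod 37.
Repeated squaring mod 37: 27^1 ≡ 27, 27^2 ≡ 27² = 729 ≡ 26, 27^4 ≡ 26² = 676 ≡ 10, 27^8 ≡ 10² = 100 ≡ 26, 27^16 ≡ 26² = 676 ≡ 10, 27^32 ≡ 10² = 100 ≡ 26. Since 35 = 32 + 2 + 1, 27^35 ≡ 26·26·27: 26·26 = 676 ≡ 10, then 10·27 = 270 ≡ 11. So 27^35 ≡ 11 (mod 37).
Hence h⁻¹(27) = 11.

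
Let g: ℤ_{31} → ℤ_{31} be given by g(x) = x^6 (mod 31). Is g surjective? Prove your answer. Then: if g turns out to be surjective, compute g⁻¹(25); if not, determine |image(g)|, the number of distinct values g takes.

g(1) = 1^6 = 1.
g(5): Repeated squaring mod 31: 5^1 ≡ 5, 5^2 ≡ 5² = 25, 5^4 ≡ 25² = 625 ≡ 5. Since 6 = 4 + 2, 5^6 ≡ 5·25: 5·25 = 125 ≡ 1. So 5^6 ≡ 1 (mod 31).
So g(1) = g(5) = 1 while 1 ≠ 5, hence g is not injective.
A non-injective map from the 31-element set ℤ_{31} to itself takes at most 30 distinct values, so it cannot be surjective. Thus g is not surjective.
Since g is not surjective, we determine |image(g)|. Computing x^6 mod 31 for each x (by repeated squaring, reducing mod 31 at every step), the values g(0), g(1), …, g(30) are: 0, 1, 2, 16, 4, 1, 1, 4, 8, 8, 2, 4, 2, 16, 8, 16, 16, 8, 16, 2, 4, 2, 8, 8, 4, 1, 1, 4, 16, 2, 1.
The distinct values are {0, 1, 2, 4, 8, 16}; there are 6 of them.

6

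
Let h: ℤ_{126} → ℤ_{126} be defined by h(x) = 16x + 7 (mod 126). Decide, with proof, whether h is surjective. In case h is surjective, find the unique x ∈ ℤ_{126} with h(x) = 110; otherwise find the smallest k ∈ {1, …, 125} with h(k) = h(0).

63

By definition, surjectivity means every element of the codomain has a preimage under h.
Since gcd(16, 126) = 2, we have 16x ≡ 0 (mod 2) for all x, so h(x) ≡ 1 (mod 2).
But 0 ≢ 1 (mod 2), so 0 ∈ ℤ_{126} has no preimage. So h is not surjective.
Since h is not surjective, we find the least positive k with h(k) = h(0): this means 16k ≡ 0 (mod 126), i.e. 126 ∣ 16k. Since gcd(16, 126) = 2, dividing through by 2 this holds exactly when 63 ∣ 8k, and as gcd(8, 63) = 1, exactly when 63 ∣ k.
The smallest positive such k is 63.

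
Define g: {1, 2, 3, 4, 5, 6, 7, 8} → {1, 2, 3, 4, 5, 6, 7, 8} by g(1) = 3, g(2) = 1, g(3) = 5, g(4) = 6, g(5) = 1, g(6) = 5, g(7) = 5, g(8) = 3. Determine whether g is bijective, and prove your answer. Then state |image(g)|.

g(2) = 1 = g(5) with 2 ≠ 5, so g is not injective, hence not bijective.
The image of g is {1, 3, 5, 6}, which has 4 elements.

4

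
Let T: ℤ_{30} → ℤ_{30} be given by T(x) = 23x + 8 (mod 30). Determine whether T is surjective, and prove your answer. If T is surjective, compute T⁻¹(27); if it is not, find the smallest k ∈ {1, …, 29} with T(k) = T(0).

Recall that surjectivity means every element of the codomain has a preimage under T.
Since gcd(23, 30) = 1, 23 is invertible modulo 30. Euclid's algorithm: 30 = 1·23 + 7, 23 = 3·7 + 2, 7 = 3·2 + 1; back-substituting gives 1 = 17·23 − 13·30, so 23⁻¹ ≡ 17 (mod 30).
For any y ∈ ℤ_{30}, x = 17(y − 8) mod 30 satisfies T(x) = 23·17(y − 8) + 8 ≡ y (since 23·17 ≡ 1 mod 30). So every y has a preimage.
So T is surjective.
Since T is surjective, we compute T⁻¹(27): solve 23x + 8 ≡ 27 (mod 30), i.e. 23x ≡ 19 (mod 30).
Multiplying by 23⁻¹ = 17 gives x ≡ 17·19 = 323 = 10·30 + 23 ≡ 23 (mod 30).
Check: T(23) = 23·23 + 8 = 537 = 17·30 + 27 ≡ 27 (mod 30).

23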